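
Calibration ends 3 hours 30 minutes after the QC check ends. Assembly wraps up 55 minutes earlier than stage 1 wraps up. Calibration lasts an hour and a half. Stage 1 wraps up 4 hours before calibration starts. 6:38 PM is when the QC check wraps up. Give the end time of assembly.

3:43 PM

Calibration ends at 6:38 PM + 210 min = 10:08 PM.
Calibration starts at 10:08 PM − 90 min = 8:38 PM.
Stage 1 ends at 8:38 PM − 240 min = 4:38 PM.
Assembly ends at 4:38 PM − 55 min = 3:43 PM.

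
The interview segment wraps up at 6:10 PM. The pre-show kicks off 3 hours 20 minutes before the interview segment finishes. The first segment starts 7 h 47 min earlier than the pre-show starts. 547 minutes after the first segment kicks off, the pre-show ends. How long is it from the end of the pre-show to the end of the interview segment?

2 hours

The pre-show starts at 6:10 PM − 200 min = 2:50 PM.
The first segment starts at 2:50 PM − 467 min = 7:03 AM.
The pre-show ends at 7:03 AM + 547 min = 4:10 PM.
From 4:10 PM to 6:10 PM is 2 hours.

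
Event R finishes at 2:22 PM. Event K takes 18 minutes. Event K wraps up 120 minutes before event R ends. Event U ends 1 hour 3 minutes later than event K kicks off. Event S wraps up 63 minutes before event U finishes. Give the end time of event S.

12:04 PM

Event K ends at 2:22 PM − 120 min = 12:22 PM.
Event K starts at 12:22 PM − 18 min = 12:04 PM.
Event U ends at 12:04 PM + 63 min = 1:07 PM.
Event S ends at 1:07 PM − 63 min = 12:04 PM.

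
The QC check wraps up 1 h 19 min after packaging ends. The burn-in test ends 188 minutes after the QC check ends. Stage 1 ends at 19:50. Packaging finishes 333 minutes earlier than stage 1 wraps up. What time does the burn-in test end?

Packaging ends at 19:50 − 333 min = 14:17.
The QC check ends at 14:17 + 79 min = 15:36.
The burn-in test ends at 15:36 + 188 min = 18:44.

18:44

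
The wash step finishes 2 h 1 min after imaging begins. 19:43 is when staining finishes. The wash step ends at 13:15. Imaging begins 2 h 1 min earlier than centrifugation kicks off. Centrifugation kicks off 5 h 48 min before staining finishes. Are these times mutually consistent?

No

Centrifugation starts at 19:43 − 348 min = 13:55.
Imaging starts at 13:55 − 121 min = 11:54.
The wash step ends at 11:54 + 121 min = 13:55.
But the wash step is also said to end at 13:15 — a 40-minute conflict.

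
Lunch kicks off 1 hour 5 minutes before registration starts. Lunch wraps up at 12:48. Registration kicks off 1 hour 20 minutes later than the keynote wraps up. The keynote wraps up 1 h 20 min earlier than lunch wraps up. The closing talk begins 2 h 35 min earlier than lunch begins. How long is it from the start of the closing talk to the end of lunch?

The keynote ends at 12:48 − 80 min = 11:28.
Registration starts at 11:28 + 80 min = 12:48.
Lunch starts at 12:48 − 65 min = 11:43.
The closing talk starts at 11:43 − 155 min = 09:08.
From 09:08 to 12:48 is 220 minutes.

220 minutes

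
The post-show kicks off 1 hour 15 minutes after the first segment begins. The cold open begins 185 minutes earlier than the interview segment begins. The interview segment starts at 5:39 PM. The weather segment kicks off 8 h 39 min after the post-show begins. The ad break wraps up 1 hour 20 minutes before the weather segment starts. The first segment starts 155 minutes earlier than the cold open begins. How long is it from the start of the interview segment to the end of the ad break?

The cold open starts at 5:39 PM − 185 min = 2:34 PM.
The first segment starts at 2:34 PM − 155 min = 11:59 AM.
The post-show starts at 11:59 AM + 75 min = 1:14 PM.
The weather segment starts at 1:14 PM + 519 min = 9:53 PM.
The ad break ends at 9:53 PM − 80 min = 8:33 PM.
From 5:39 PM to 8:33 PM is 2 hours 54 minutes.

2 hours 54 minutes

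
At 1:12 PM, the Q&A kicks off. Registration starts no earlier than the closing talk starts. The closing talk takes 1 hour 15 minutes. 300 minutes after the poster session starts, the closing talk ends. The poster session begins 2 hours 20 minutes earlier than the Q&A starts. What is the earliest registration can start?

The poster session starts at 1:12 PM − 140 min = 10:52 AM.
The closing talk ends at 10:52 AM + 300 min = 3:52 PM.
The closing talk starts at 3:52 PM − 75 min = 2:37 PM.
Registration is bounded by the closing talk, so the earliest it can start is 2:37 PM.

2:37 PM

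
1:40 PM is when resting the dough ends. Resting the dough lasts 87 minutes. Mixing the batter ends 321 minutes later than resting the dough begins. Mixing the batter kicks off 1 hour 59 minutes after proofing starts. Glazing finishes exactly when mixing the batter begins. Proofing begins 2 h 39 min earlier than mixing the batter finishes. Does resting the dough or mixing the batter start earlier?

Resting the dough starts at 1:40 PM − 87 min = 12:13 PM.
Mixing the batter ends at 12:13 PM + 321 min = 5:34 PM.
Proofing starts at 5:34 PM − 159 min = 2:55 PM.
Mixing the batter starts at 2:55 PM + 119 min = 4:54 PM.
Resting the dough starts at 12:13 PM and mixing the batter starts at 4:54 PM, so resting the dough is first.

resting the dough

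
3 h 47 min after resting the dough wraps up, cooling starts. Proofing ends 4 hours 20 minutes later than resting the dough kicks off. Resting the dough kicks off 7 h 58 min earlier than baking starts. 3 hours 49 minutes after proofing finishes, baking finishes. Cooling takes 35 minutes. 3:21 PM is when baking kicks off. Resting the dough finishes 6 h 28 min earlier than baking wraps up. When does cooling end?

Resting the dough starts at 3:21 PM − 478 min = 7:23 AM.
Proofing ends at 7:23 AM + 260 min = 11:43 AM.
Baking ends at 11:43 AM + 229 min = 3:32 PM.
Resting the dough ends at 3:32 PM − 388 min = 9:04 AM.
Cooling starts at 9:04 AM + 227 min = 12:51 PM.
Cooling ends at 12:51 PM + 35 min = 1:26 PM.

1:26 PM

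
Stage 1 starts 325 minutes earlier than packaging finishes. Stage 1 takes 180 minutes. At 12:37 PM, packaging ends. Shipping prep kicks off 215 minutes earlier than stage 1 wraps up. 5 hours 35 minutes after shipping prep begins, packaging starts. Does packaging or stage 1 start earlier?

stage 1

Stage 1 starts at 12:37 PM − 325 min = 7:12 AM.
Stage 1 ends at 7:12 AM + 180 min = 10:12 AM.
Shipping prep starts at 10:12 AM − 215 min = 6:37 AM.
Packaging starts at 6:37 AM + 335 min = 12:12 PM.
Packaging starts at 12:12 PM and stage 1 starts at 7:12 AM, so stage 1 is first.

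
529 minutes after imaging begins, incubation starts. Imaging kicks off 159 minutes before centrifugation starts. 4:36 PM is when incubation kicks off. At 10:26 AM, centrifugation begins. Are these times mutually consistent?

Yes

Imaging starts at 10:26 AM − 159 min = 7:47 AM.
Incubation starts at 7:47 AM + 529 min = 4:36 PM.
That matches the stated 4:36 PM, so the schedule is consistent.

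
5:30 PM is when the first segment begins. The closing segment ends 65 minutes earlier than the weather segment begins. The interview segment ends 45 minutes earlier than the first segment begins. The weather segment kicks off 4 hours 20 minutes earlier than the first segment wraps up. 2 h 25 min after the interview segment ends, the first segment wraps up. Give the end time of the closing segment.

1:45 PM

The interview segment ends at 5:30 PM − 45 min = 4:45 PM.
The first segment ends at 4:45 PM + 145 min = 7:10 PM.
The weather segment starts at 7:10 PM − 260 min = 2:50 PM.
The closing segment ends at 2:50 PM − 65 min = 1:45 PM.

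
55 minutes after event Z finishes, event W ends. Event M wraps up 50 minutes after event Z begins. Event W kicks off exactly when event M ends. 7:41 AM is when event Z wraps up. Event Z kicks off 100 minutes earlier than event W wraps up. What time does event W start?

Event W ends at 7:41 AM + 55 min = 8:36 AM.
Event Z starts at 8:36 AM − 100 min = 6:56 AM.
Event M ends at 6:56 AM + 50 min = 7:46 AM.
So event W starts at 7:46 AM.

7:46 AM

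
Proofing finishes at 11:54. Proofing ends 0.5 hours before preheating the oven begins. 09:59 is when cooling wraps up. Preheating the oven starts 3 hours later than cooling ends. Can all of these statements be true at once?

Preheating the oven starts at 09:59 + 180 min = 12:59.
Proofing ends at 12:59 − 30 min = 12:29.
But proofing is also said to end at 11:54 — a 35-minute conflict.

No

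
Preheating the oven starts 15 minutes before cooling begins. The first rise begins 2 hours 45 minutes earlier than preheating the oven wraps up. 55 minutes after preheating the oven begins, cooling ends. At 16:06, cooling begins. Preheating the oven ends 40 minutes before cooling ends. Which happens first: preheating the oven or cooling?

Preheating the oven starts at 16:06 − 15 min = 15:51.
Preheating the oven starts at 15:51 and cooling starts at 16:06, so preheating the oven is first.

preheating the oven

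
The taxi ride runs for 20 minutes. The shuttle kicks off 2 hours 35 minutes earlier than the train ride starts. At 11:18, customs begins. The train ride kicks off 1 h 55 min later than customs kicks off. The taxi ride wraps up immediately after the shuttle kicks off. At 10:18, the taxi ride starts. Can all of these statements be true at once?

The train ride starts at 11:18 + 115 min = 13:13.
The shuttle starts at 13:13 − 155 min = 10:38.
So the taxi ride ends at 10:38.
The taxi ride starts at 10:38 − 20 min = 10:18.
That matches the stated 10:18, so the schedule is consistent.

Yes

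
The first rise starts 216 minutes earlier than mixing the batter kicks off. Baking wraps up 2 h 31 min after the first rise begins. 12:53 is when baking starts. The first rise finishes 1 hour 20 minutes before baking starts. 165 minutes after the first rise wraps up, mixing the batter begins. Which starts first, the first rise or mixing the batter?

the first rise

The first rise ends at 12:53 − 80 min = 11:33.
Mixing the batter starts at 11:33 + 165 min = 14:18.
The first rise starts at 14:18 − 216 min = 10:42.
The first rise starts at 10:42 and mixing the batter starts at 14:18, so the first rise is first.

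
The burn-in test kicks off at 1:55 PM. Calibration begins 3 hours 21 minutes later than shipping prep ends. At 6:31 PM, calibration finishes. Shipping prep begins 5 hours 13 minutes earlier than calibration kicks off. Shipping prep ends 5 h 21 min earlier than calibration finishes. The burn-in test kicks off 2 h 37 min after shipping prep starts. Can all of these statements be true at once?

Yes

Shipping prep ends at 6:31 PM − 321 min = 1:10 PM.
Calibration starts at 1:10 PM + 201 min = 4:31 PM.
Shipping prep starts at 4:31 PM − 313 min = 11:18 AM.
The burn-in test starts at 11:18 AM + 157 min = 1:55 PM.
That matches the stated 1:55 PM, so the schedule is consistent.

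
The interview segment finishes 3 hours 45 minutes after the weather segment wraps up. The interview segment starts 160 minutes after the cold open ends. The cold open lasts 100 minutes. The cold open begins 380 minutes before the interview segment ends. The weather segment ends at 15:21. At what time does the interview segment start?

17:06

The interview segment ends at 15:21 + 225 min = 19:06.
The cold open starts at 19:06 − 380 min = 12:46.
The cold open ends at 12:46 + 100 min = 14:26.
The interview segment starts at 14:26 + 160 min = 17:06.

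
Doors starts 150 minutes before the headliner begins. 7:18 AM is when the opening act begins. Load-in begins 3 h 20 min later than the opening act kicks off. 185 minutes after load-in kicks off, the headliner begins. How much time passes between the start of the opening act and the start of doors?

Load-in starts at 7:18 AM + 200 min = 10:38 AM.
The headliner starts at 10:38 AM + 185 min = 1:43 PM.
Doors starts at 1:43 PM − 150 min = 11:13 AM.
From 7:18 AM to 11:13 AM is 235 minutes.

235 minutes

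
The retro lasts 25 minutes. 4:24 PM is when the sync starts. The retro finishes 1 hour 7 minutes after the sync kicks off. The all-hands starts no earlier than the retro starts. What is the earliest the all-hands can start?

5:06 PM

The retro ends at 4:24 PM + 67 min = 5:31 PM.
The retro starts at 5:31 PM − 25 min = 5:06 PM.
The all-hands is bounded by the retro, so the earliest it can start is 5:06 PM.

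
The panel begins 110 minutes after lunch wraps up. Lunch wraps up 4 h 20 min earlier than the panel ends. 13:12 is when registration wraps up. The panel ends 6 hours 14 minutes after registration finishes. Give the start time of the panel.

The panel ends at 13:12 + 374 min = 19:26.
Lunch ends at 19:26 − 260 min = 15:06.
The panel starts at 15:06 + 110 min = 16:56.

16:56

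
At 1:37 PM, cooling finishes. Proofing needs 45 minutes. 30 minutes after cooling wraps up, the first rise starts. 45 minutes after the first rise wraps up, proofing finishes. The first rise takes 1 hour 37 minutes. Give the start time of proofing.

The first rise starts at 1:37 PM + 30 min = 2:07 PM.
The first rise ends at 2:07 PM + 97 min = 3:44 PM.
Proofing ends at 3:44 PM + 45 min = 4:29 PM.
Proofing starts at 4:29 PM − 45 min = 3:44 PM.

3:44 PM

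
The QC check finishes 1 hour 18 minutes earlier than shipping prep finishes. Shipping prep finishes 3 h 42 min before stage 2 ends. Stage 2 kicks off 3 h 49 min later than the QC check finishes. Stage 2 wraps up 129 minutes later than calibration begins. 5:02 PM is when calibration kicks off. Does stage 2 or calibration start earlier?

calibration

Stage 2 ends at 5:02 PM + 129 min = 7:11 PM.
Shipping prep ends at 7:11 PM − 222 min = 3:29 PM.
The QC check ends at 3:29 PM − 78 min = 2:11 PM.
Stage 2 starts at 2:11 PM + 229 min = 6:00 PM.
Stage 2 starts at 6:00 PM and calibration starts at 5:02 PM, so calibration is first.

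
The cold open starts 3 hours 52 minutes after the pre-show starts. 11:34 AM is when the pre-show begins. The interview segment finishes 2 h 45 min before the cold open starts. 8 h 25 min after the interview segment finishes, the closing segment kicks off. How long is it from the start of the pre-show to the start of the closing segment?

9 hours 32 minutes

The cold open starts at 11:34 AM + 232 min = 3:26 PM.
The interview segment ends at 3:26 PM − 165 min = 12:41 PM.
The closing segment starts at 12:41 PM + 505 min = 9:06 PM.
From 11:34 AM to 9:06 PM is 9 hours 32 minutes.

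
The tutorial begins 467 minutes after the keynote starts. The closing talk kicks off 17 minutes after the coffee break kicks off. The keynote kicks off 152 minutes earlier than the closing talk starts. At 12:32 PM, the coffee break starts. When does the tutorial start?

The closing talk starts at 12:32 PM + 17 min = 12:49 PM.
The keynote starts at 12:49 PM − 152 min = 10:17 AM.
The tutorial starts at 10:17 AM + 467 min = 6:04 PM.

6:04 PM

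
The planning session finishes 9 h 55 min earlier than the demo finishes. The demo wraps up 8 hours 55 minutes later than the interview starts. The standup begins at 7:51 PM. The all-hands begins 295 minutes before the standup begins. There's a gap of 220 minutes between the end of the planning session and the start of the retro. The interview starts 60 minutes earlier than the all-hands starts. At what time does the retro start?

The all-hands starts at 7:51 PM − 295 min = 2:56 PM.
The interview starts at 2:56 PM − 60 min = 1:56 PM.
The demo ends at 1:56 PM + 535 min = 10:51 PM.
The planning session ends at 10:51 PM − 595 min = 12:56 PM.
The retro starts at 12:56 PM + 220 min = 4:36 PM.

4:36 PM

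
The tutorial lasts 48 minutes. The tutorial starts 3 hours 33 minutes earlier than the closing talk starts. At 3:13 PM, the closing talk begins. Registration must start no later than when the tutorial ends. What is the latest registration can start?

12:28 PM

The tutorial starts at 3:13 PM − 213 min = 11:40 AM.
The tutorial ends at 11:40 AM + 48 min = 12:28 PM.
Registration is bounded by the tutorial, so the latest it can start is 12:28 PM.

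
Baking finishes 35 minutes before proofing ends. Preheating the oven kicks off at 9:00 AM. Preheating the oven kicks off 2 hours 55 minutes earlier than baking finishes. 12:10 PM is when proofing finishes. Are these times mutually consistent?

Baking ends at 12:10 PM − 35 min = 11:35 AM.
Preheating the oven starts at 11:35 AM − 175 min = 8:40 AM.
But preheating the oven is also said to start at 9:00 AM — a 20-minute conflict.

No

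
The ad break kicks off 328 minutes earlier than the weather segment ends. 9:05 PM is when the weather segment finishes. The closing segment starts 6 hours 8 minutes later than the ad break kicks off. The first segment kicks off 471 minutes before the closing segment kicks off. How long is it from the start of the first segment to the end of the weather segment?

7 hours 11 minutes

The ad break starts at 9:05 PM − 328 min = 3:37 PM.
The closing segment starts at 3:37 PM + 368 min = 9:45 PM.
The first segment starts at 9:45 PM − 471 min = 1:54 PM.
From 1:54 PM to 9:05 PM is 7 hours 11 minutes.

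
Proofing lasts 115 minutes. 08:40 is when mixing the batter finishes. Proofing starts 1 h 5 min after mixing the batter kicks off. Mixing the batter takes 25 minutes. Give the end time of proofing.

11:15

Mixing the batter starts at 08:40 − 25 min = 08:15.
Proofing starts at 08:15 + 65 min = 09:20.
Proofing ends at 09:20 + 115 min = 11:15.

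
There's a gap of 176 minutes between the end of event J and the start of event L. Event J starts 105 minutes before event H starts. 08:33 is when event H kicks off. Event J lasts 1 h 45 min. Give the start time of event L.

Event J starts at 08:33 − 105 min = 06:48.
Event J ends at 06:48 + 105 min = 08:33.
Event L starts at 08:33 + 176 min = 11:29.

11:29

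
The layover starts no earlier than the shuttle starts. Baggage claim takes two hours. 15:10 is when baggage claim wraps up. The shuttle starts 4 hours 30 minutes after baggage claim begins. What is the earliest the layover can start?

17:40

Baggage claim starts at 15:10 − 120 min = 13:10.
The shuttle starts at 13:10 + 270 min = 17:40.
The layover is bounded by the shuttle, so the earliest it can start is 17:40.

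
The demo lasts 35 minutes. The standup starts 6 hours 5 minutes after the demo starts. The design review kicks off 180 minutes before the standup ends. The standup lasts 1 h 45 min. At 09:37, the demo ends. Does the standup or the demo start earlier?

the demo

The demo starts at 09:37 − 35 min = 09:02.
The standup starts at 09:02 + 365 min = 15:07.
The standup starts at 15:07 and the demo starts at 09:02, so the demo is first.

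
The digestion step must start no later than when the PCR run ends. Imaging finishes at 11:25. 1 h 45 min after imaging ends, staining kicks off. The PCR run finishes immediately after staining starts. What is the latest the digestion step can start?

13:10

Staining starts at 11:25 + 105 min = 13:10.
So the PCR run ends at 13:10.
The digestion step is bounded by the PCR run, so the latest it can start is 13:10.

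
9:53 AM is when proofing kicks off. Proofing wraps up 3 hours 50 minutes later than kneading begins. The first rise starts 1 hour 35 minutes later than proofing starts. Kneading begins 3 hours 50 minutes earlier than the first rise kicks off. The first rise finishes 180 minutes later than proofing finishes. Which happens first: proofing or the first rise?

The first rise starts at 9:53 AM + 95 min = 11:28 AM.
Proofing starts at 9:53 AM and the first rise starts at 11:28 AM, so proofing is first.

proofing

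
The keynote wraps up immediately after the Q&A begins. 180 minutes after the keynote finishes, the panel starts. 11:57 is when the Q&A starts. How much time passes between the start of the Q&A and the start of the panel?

The keynote ends at 11:57.
The panel starts at 11:57 + 180 min = 14:57.
From 11:57 to 14:57 is 3 hours.

3 hours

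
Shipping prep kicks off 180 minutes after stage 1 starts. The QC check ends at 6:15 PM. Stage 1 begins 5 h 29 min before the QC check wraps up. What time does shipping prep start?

3:46 PM

Stage 1 starts at 6:15 PM − 329 min = 12:46 PM.
Shipping prep starts at 12:46 PM + 180 min = 3:46 PM.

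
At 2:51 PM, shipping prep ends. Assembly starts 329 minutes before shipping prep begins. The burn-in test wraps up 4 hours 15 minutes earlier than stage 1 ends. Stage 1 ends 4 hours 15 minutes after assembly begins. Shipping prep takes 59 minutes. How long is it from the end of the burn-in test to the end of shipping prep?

6 h 28 min

Shipping prep starts at 2:51 PM − 59 min = 1:52 PM.
Assembly starts at 1:52 PM − 329 min = 8:23 AM.
Stage 1 ends at 8:23 AM + 255 min = 12:38 PM.
The burn-in test ends at 12:38 PM − 255 min = 8:23 AM.
From 8:23 AM to 2:51 PM is 6 h 28 min.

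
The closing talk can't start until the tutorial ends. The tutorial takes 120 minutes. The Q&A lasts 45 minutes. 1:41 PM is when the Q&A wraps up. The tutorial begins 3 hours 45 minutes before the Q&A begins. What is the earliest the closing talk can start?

The Q&A starts at 1:41 PM − 45 min = 12:56 PM.
The tutorial starts at 12:56 PM − 225 min = 9:11 AM.
The tutorial ends at 9:11 AM + 120 min = 11:11 AM.
The closing talk is bounded by the tutorial, so the earliest it can start is 11:11 AM.

11:11 AM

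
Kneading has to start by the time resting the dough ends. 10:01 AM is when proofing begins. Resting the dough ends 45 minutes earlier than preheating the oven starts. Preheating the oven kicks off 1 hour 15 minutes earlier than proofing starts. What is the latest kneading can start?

Preheating the oven starts at 10:01 AM − 75 min = 8:46 AM.
Resting the dough ends at 8:46 AM − 45 min = 8:01 AM.
Kneading is bounded by resting the dough, so the latest it can start is 8:01 AM.

8:01 AM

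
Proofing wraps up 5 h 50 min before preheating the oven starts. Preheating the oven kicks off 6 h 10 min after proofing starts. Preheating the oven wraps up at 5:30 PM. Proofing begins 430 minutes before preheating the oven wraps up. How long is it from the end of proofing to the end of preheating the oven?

Proofing starts at 5:30 PM − 430 min = 10:20 AM.
Preheating the oven starts at 10:20 AM + 370 min = 4:30 PM.
Proofing ends at 4:30 PM − 350 min = 10:40 AM.
From 10:40 AM to 5:30 PM is 6 h 50 min.

6 h 50 min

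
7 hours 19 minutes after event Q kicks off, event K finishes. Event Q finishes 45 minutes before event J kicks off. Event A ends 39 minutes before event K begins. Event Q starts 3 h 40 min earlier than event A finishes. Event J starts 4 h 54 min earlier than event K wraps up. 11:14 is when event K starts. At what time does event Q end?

08:35

Event A ends at 11:14 − 39 min = 10:35.
Event Q starts at 10:35 − 220 min = 06:55.
Event K ends at 06:55 + 439 min = 14:14.
Event J starts at 14:14 − 294 min = 09:20.
Event Q ends at 09:20 − 45 min = 08:35.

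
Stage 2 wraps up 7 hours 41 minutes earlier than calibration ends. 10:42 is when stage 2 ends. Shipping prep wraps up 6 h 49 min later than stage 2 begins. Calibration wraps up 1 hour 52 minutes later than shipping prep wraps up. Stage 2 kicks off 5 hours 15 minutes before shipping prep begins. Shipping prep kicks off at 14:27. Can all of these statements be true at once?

Stage 2 starts at 14:27 − 315 min = 09:12.
Shipping prep ends at 09:12 + 409 min = 16:01.
Calibration ends at 16:01 + 112 min = 17:53.
Stage 2 ends at 17:53 − 461 min = 10:12.
But stage 2 is also said to end at 10:42 — a 30-minute conflict.

No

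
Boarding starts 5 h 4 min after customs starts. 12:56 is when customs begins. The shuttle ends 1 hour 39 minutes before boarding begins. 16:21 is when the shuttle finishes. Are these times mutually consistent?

Boarding starts at 12:56 + 304 min = 18:00.
The shuttle ends at 18:00 − 99 min = 16:21.
That matches the stated 16:21, so the schedule is consistent.

Yes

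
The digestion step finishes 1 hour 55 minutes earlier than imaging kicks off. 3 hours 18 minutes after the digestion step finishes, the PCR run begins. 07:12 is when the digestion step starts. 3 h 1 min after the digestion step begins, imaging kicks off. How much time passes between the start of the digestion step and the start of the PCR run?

Imaging starts at 07:12 + 181 min = 10:13.
The digestion step ends at 10:13 − 115 min = 08:18.
The PCR run starts at 08:18 + 198 min = 11:36.
From 07:12 to 11:36 is 4 hours 24 minutes.

4 hours 24 minutes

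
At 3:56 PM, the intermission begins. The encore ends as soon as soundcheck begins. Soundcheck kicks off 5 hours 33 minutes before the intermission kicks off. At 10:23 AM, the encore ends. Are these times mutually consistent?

Yes

Soundcheck starts at 3:56 PM − 333 min = 10:23 AM.
So the encore ends at 10:23 AM.
That matches the stated 10:23 AM, so the schedule is consistent.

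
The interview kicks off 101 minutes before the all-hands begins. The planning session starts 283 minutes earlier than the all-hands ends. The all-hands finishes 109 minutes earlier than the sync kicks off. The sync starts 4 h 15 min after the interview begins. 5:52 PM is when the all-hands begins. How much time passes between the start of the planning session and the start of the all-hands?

The interview starts at 5:52 PM − 101 min = 4:11 PM.
The sync starts at 4:11 PM + 255 min = 8:26 PM.
The all-hands ends at 8:26 PM − 109 min = 6:37 PM.
The planning session starts at 6:37 PM − 283 min = 1:54 PM.
From 1:54 PM to 5:52 PM is 3 hours 58 minutes.

3 hours 58 minutes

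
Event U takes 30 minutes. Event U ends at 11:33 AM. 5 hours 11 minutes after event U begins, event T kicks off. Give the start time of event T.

4:14 PM

Event U starts at 11:33 AM − 30 min = 11:03 AM.
Event T starts at 11:03 AM + 311 min = 4:14 PM.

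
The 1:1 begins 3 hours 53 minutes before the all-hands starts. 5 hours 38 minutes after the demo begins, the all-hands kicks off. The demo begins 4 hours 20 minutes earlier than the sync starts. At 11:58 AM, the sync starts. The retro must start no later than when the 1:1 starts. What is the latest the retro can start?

9:23 AM

The demo starts at 11:58 AM − 260 min = 7:38 AM.
The all-hands starts at 7:38 AM + 338 min = 1:16 PM.
The 1:1 starts at 1:16 PM − 233 min = 9:23 AM.
The retro is bounded by the 1:1, so the latest it can start is 9:23 AM.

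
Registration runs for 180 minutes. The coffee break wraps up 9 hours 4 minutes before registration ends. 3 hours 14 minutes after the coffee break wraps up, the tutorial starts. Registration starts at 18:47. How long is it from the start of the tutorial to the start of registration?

Registration ends at 18:47 + 180 min = 21:47.
The coffee break ends at 21:47 − 544 min = 12:43.
The tutorial starts at 12:43 + 194 min = 15:57.
From 15:57 to 18:47 is 2 hours 50 minutes.

2 hours 50 minutes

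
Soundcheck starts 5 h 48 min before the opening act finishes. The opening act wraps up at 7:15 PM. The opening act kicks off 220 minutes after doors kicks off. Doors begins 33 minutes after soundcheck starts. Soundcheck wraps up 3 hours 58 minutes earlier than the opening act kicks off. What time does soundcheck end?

1:42 PM

Soundcheck starts at 7:15 PM − 348 min = 1:27 PM.
Doors starts at 1:27 PM + 33 min = 2:00 PM.
The opening act starts at 2:00 PM + 220 min = 5:40 PM.
Soundcheck ends at 5:40 PM − 238 min = 1:42 PM.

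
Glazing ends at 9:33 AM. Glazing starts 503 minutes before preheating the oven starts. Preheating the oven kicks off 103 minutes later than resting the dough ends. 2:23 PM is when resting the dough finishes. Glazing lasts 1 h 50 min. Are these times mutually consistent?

Yes

Preheating the oven starts at 2:23 PM + 103 min = 4:06 PM.
Glazing starts at 4:06 PM − 503 min = 7:43 AM.
Glazing ends at 7:43 AM + 110 min = 9:33 AM.
That matches the stated 9:33 AM, so the schedule is consistent.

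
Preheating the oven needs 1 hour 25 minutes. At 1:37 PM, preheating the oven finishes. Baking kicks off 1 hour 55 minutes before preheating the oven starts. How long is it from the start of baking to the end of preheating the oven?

Preheating the oven starts at 1:37 PM − 85 min = 12:12 PM.
Baking starts at 12:12 PM − 115 min = 10:17 AM.
From 10:17 AM to 1:37 PM is 3 hours 20 minutes.

3 hours 20 minutes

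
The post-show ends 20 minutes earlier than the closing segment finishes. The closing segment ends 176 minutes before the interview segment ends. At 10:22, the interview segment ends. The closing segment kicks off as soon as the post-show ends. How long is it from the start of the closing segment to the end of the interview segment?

The closing segment ends at 10:22 − 176 min = 07:26.
The post-show ends at 07:26 − 20 min = 07:06.
So the closing segment starts at 07:06.
From 07:06 to 10:22 is 196 minutes.

196 minutes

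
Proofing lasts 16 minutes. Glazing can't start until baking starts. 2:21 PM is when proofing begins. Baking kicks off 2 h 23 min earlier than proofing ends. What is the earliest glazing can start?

Proofing ends at 2:21 PM + 16 min = 2:37 PM.
Baking starts at 2:37 PM − 143 min = 12:14 PM.
Glazing is bounded by baking, so the earliest it can start is 12:14 PM.

12:14 PM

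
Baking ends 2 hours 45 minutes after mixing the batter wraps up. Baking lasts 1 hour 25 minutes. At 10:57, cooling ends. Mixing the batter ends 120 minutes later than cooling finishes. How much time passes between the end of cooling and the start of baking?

Mixing the batter ends at 10:57 + 120 min = 12:57.
Baking ends at 12:57 + 165 min = 15:42.
Baking starts at 15:42 − 85 min = 14:17.
From 10:57 to 14:17 is 3 h 20 min.

3 h 20 min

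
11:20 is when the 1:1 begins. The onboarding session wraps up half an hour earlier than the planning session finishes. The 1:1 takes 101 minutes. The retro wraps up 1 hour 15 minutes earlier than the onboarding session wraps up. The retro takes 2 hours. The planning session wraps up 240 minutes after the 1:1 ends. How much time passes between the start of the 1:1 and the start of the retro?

116 minutes

The 1:1 ends at 11:20 + 101 min = 13:01.
The planning session ends at 13:01 + 240 min = 17:01.
The onboarding session ends at 17:01 − 30 min = 16:31.
The retro ends at 16:31 − 75 min = 15:16.
The retro starts at 15:16 − 120 min = 13:16.
From 11:20 to 13:16 is 116 minutes.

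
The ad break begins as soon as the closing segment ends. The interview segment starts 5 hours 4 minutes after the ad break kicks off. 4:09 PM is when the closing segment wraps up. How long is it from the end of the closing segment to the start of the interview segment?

The ad break starts at 4:09 PM.
The interview segment starts at 4:09 PM + 304 min = 9:13 PM.
From 4:09 PM to 9:13 PM is 304 minutes.

304 minutes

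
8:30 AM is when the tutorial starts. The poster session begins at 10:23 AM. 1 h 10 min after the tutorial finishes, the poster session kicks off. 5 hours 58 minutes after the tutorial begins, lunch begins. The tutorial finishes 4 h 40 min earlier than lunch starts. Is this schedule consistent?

Lunch starts at 8:30 AM + 358 min = 2:28 PM.
The tutorial ends at 2:28 PM − 280 min = 9:48 AM.
The poster session starts at 9:48 AM + 70 min = 10:58 AM.
But the poster session is also said to start at 10:23 AM — a 35-minute conflict.

No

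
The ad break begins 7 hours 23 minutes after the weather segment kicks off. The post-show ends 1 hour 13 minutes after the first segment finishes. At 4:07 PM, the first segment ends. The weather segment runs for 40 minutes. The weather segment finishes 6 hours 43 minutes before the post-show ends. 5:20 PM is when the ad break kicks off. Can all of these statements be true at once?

Yes

The post-show ends at 4:07 PM + 73 min = 5:20 PM.
The weather segment ends at 5:20 PM − 403 min = 10:37 AM.
The weather segment starts at 10:37 AM − 40 min = 9:57 AM.
The ad break starts at 9:57 AM + 443 min = 5:20 PM.
That matches the stated 5:20 PM, so the schedule is consistent.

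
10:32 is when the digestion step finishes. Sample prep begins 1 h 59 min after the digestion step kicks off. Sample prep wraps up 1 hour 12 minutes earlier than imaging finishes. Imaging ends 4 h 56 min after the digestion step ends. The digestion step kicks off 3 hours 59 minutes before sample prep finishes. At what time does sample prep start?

Imaging ends at 10:32 + 296 min = 15:28.
Sample prep ends at 15:28 − 72 min = 14:16.
The digestion step starts at 14:16 − 239 min = 10:17.
Sample prep starts at 10:17 + 119 min = 12:16.

12:16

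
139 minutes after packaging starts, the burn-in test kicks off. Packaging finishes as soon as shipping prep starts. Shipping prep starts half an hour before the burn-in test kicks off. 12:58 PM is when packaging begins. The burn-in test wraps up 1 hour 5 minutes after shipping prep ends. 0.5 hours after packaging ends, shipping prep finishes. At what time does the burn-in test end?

4:22 PM

The burn-in test starts at 12:58 PM + 139 min = 3:17 PM.
Shipping prep starts at 3:17 PM − 30 min = 2:47 PM.
So packaging ends at 2:47 PM.
Shipping prep ends at 2:47 PM + 30 min = 3:17 PM.
The burn-in test ends at 3:17 PM + 65 min = 4:22 PM.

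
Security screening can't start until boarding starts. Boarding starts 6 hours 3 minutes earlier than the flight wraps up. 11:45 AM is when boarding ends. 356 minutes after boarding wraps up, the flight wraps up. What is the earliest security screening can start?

The flight ends at 11:45 AM + 356 min = 5:41 PM.
Boarding starts at 5:41 PM − 363 min = 11:38 AM.
Security screening is bounded by boarding, so the earliest it can start is 11:38 AM.

11:38 AM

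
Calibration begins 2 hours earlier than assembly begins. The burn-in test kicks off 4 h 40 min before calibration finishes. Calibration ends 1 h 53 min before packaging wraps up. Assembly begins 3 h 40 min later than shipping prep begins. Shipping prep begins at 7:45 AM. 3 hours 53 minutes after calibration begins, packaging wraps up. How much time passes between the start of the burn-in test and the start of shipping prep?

an hour

Assembly starts at 7:45 AM + 220 min = 11:25 AM.
Calibration starts at 11:25 AM − 120 min = 9:25 AM.
Packaging ends at 9:25 AM + 233 min = 1:18 PM.
Calibration ends at 1:18 PM − 113 min = 11:25 AM.
The burn-in test starts at 11:25 AM − 280 min = 6:45 AM.
From 6:45 AM to 7:45 AM is an hour.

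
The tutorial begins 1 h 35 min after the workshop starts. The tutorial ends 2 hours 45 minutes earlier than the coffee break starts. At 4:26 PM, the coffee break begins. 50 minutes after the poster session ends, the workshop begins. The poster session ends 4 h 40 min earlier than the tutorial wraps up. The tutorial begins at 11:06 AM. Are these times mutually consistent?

The tutorial ends at 4:26 PM − 165 min = 1:41 PM.
The poster session ends at 1:41 PM − 280 min = 9:01 AM.
The workshop starts at 9:01 AM + 50 min = 9:51 AM.
The tutorial starts at 9:51 AM + 95 min = 11:26 AM.
But the tutorial is also said to start at 11:06 AM — a 20-minute conflict.

No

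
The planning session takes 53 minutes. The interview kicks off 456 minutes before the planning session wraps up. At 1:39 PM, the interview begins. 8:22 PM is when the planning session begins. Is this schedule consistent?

The planning session ends at 8:22 PM + 53 min = 9:15 PM.
The interview starts at 9:15 PM − 456 min = 1:39 PM.
That matches the stated 1:39 PM, so the schedule is consistent.

Yes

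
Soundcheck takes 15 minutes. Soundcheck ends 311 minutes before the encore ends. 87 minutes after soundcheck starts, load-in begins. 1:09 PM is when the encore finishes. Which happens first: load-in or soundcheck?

soundcheck

Soundcheck ends at 1:09 PM − 311 min = 7:58 AM.
Soundcheck starts at 7:58 AM − 15 min = 7:43 AM.
Load-in starts at 7:43 AM + 87 min = 9:10 AM.
Load-in starts at 9:10 AM and soundcheck starts at 7:43 AM, so soundcheck is first.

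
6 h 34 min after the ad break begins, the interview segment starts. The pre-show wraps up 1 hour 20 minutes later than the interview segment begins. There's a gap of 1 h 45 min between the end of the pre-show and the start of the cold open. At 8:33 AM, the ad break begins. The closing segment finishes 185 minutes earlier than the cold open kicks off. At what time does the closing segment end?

3:07 PM

The interview segment starts at 8:33 AM + 394 min = 3:07 PM.
The pre-show ends at 3:07 PM + 80 min = 4:27 PM.
The cold open starts at 4:27 PM + 105 min = 6:12 PM.
The closing segment ends at 6:12 PM − 185 min = 3:07 PM.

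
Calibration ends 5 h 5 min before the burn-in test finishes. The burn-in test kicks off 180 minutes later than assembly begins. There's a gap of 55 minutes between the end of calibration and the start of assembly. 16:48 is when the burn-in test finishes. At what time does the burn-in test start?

Calibration ends at 16:48 − 305 min = 11:43.
Assembly starts at 11:43 + 55 min = 12:38.
The burn-in test starts at 12:38 + 180 min = 15:38.

15:38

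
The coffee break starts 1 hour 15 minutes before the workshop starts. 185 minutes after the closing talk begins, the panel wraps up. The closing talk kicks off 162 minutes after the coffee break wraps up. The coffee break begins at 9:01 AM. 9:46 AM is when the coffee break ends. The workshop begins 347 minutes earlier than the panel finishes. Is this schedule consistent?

The closing talk starts at 9:46 AM + 162 min = 12:28 PM.
The panel ends at 12:28 PM + 185 min = 3:33 PM.
The workshop starts at 3:33 PM − 347 min = 9:46 AM.
The coffee break starts at 9:46 AM − 75 min = 8:31 AM.
But the coffee break is also said to start at 9:01 AM — a 30-minute conflict.

No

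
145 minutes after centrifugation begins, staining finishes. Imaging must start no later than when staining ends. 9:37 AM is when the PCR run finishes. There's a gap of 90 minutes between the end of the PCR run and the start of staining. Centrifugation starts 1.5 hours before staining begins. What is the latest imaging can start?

12:02 PM

Staining starts at 9:37 AM + 90 min = 11:07 AM.
Centrifugation starts at 11:07 AM − 90 min = 9:37 AM.
Staining ends at 9:37 AM + 145 min = 12:02 PM.
Imaging is bounded by staining, so the latest it can start is 12:02 PM.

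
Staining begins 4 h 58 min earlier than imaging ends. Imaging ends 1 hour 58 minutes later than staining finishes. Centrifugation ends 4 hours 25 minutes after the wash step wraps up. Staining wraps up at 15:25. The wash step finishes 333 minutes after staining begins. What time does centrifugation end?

Imaging ends at 15:25 + 118 min = 17:23.
Staining starts at 17:23 − 298 min = 12:25.
The wash step ends at 12:25 + 333 min = 17:58.
Centrifugation ends at 17:58 + 265 min = 22:23.

22:23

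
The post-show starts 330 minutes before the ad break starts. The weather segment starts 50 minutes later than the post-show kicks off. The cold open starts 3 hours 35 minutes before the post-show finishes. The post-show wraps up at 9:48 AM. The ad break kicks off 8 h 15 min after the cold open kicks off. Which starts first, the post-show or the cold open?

The cold open starts at 9:48 AM − 215 min = 6:13 AM.
The ad break starts at 6:13 AM + 495 min = 2:28 PM.
The post-show starts at 2:28 PM − 330 min = 8:58 AM.
The post-show starts at 8:58 AM and the cold open starts at 6:13 AM, so the cold open is first.

the cold open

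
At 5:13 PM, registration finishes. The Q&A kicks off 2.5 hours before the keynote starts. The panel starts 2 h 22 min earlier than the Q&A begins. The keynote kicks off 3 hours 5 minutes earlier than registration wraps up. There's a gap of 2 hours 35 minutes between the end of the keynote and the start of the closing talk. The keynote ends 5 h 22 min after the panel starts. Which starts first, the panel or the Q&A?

The keynote starts at 5:13 PM − 185 min = 2:08 PM.
The Q&A starts at 2:08 PM − 150 min = 11:38 AM.
The panel starts at 11:38 AM − 142 min = 9:16 AM.
The panel starts at 9:16 AM and the Q&A starts at 11:38 AM, so the panel is first.

the panel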